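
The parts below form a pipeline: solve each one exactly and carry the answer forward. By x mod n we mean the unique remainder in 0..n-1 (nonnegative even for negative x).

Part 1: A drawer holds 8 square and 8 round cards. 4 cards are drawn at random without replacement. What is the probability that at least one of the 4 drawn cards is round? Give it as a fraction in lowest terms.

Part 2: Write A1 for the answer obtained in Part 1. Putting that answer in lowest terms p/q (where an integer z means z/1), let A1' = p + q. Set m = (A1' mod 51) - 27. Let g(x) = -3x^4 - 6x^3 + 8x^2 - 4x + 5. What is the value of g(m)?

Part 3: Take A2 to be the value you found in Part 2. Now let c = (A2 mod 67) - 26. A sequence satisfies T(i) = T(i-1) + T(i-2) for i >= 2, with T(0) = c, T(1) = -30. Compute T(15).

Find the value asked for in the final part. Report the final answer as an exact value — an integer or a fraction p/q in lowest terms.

Part 1: total draws C(16,4) = 1820; complement C(8,4) = 70; favorable 1820 - 70 = 1750; P = 25/26; answer 25/26
Part 2: A1 = 25/26; threaded value p + q = 51; m = -27; -3*(-27)^4 - 6*(-27)^3 + 8*(-27)^2 - 4*(-27)^1 + 5 = (-1594323) + (118098) + (5832) + (108) + (5) = -1470280; answer -1470280
Part 3: A2 = -1470280; c = 9; T(2) = 1*(-30) + 1*(9) = -21; iterating: T(2)=-21, T(3)=-51, T(4)=-72, T(5)=-123, T(6)=-195, T(7)=-318, T(8)=-513, T(9)=-831, T(10)=-1344, T(11)=-2175, T(12)=-3519, T(13)=-5694, T(14)=-9213, T(15)=-14907; answer -14907

-14907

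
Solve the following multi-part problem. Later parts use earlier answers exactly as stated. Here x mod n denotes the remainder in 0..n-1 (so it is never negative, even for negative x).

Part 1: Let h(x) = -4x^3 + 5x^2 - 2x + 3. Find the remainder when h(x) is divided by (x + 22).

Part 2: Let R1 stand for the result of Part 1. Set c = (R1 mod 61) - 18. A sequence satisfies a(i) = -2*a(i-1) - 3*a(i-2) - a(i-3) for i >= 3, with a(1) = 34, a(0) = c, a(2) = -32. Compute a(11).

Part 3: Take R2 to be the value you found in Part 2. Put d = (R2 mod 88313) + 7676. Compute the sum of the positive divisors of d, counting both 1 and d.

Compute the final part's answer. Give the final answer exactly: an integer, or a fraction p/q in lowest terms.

Part 1: remainder = value at the root: -4*(-22)^3 + 5*(-22)^2 - 2*(-22)^1 + 3 = (42592) + (2420) + (44) + (3) = 45059; answer 45059
Part 2: R1 = 45059; c = 23; a(3) = -2*(-32) - 3*(34) - 1*(23) = -61; iterating: a(3)=-61, a(4)=184, a(5)=-153, a(6)=-185, a(7)=645, a(8)=-582, a(9)=-586, a(10)=2273, a(11)=-2206; answer -2206
Part 3: R2 = -2206; d = 93783; 93783 = 3 * 43 * 727; sigma = (1 + 3) * (1 + 43) * (1 + 727) = 4 * 44 * 728 = 128128; answer 128128

128128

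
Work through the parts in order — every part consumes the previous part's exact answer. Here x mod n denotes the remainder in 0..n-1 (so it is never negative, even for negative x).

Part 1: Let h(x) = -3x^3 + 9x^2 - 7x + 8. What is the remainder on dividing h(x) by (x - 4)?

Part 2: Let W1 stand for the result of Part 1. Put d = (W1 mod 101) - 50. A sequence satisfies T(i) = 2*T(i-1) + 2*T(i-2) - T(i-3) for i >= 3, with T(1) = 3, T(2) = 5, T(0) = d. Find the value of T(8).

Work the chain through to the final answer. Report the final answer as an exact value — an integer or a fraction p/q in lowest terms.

Part 1: remainder = value at the root: -3*(4)^3 + 9*(4)^2 - 7*(4)^1 + 8 = (-192) + (144) + (-28) + (8) = -68; answer -68
Part 2: W1 = -68; d = -17; T(3) = 2*(5) + 2*(3) - 1*(-17) = 33; iterating: T(3)=33, T(4)=73, T(5)=207, T(6)=527, T(7)=1395, T(8)=3637; answer 3637

3637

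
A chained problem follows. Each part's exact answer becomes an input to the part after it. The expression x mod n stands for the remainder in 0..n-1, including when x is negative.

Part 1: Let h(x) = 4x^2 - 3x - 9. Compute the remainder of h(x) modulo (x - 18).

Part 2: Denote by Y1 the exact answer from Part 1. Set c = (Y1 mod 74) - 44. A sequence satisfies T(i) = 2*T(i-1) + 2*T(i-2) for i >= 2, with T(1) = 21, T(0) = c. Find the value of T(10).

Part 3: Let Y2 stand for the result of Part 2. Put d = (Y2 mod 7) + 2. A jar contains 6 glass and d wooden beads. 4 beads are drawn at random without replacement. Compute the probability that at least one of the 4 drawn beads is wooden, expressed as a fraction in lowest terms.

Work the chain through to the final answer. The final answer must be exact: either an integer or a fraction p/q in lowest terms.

37/42

Part 1: remainder = value at the root: 4*(18)^2 - 3*(18)^1 - 9 = (1296) + (-54) + (-9) = 1233; answer 1233
Part 2: Y1 = 1233; c = 5; T(2) = 2*(21) + 2*(5) = 52; iterating: T(2)=52, T(3)=146, T(4)=396, T(5)=1084, T(6)=2960, T(7)=8088, T(8)=22096, T(9)=60368, T(10)=164928; answer 164928
Part 3: Y2 = 164928; d = 3; total draws C(9,4) = 126; complement C(6,4) = 15; favorable 126 - 15 = 111; P = 37/42; answer 37/42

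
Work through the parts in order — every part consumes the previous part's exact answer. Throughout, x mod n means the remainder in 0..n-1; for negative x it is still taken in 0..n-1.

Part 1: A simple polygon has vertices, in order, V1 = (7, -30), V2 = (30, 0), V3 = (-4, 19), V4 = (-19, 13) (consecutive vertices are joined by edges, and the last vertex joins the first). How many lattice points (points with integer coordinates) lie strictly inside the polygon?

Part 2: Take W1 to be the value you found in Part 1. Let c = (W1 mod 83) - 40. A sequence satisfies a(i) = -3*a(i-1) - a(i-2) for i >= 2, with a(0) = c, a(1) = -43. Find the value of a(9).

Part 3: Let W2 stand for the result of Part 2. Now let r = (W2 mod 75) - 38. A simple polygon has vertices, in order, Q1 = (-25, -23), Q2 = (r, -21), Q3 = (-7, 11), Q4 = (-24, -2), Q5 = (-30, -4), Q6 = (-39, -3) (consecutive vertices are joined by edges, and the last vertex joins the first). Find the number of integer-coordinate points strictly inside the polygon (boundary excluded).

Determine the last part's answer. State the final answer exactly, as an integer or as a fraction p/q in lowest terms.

1076

Part 1: cross terms: (7*0 - 30*-30)=900, (30*19 - -4*0)=570, (-4*13 - -19*19)=309, (-19*-30 - 7*13)=479; twice the area = |2258| = 2258; area = 1129; boundary points = 1 + 1 + 3 + 1 = 6; strictly interior points = area - boundary/2 + 1 = 1127; answer 1127
Part 2: W1 = 1127; c = 8; a(2) = -3*(-43) - 1*(8) = 121; iterating: a(2)=121, a(3)=-320, a(4)=839, a(5)=-2197, a(6)=5752, a(7)=-15059, a(8)=39425, a(9)=-103216; answer -103216
Part 3: W2 = -103216; r = 21; cross terms: (-25*-21 - 21*-23)=1008, (21*11 - -7*-21)=84, (-7*-2 - -24*11)=278, (-24*-4 - -30*-2)=36, (-30*-3 - -39*-4)=-66, (-39*-23 - -25*-3)=822; twice the area = |2162| = 2162; area = 1081; boundary points = 2 + 4 + 1 + 2 + 1 + 2 = 12; strictly interior points = area - boundary/2 + 1 = 1076; answer 1076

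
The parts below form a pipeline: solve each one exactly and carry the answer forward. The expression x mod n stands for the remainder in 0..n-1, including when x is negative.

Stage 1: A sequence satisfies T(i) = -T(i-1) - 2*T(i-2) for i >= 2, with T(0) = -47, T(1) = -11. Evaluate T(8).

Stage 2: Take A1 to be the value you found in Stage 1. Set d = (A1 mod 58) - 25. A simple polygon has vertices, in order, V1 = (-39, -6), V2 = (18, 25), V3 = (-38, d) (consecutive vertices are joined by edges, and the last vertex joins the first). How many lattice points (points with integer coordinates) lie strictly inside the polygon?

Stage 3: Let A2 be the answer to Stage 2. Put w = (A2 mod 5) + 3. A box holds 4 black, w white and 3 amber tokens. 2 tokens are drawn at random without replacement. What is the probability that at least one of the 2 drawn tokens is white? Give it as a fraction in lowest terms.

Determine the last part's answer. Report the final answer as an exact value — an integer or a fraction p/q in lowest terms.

Stage 1: T(2) = -1*(-11) - 2*(-47) = 105; iterating: T(2)=105, T(3)=-83, T(4)=-127, T(5)=293, T(6)=-39, T(7)=-547, T(8)=625; answer 625
Stage 2: A1 = 625; d = 20; cross terms: (-39*25 - 18*-6)=-867, (18*20 - -38*25)=1310, (-38*-6 - -39*20)=1008; twice the area = |1451| = 1451; area = 1451/2; boundary points = 1 + 1 + 1 = 3; strictly interior points = area - boundary/2 + 1 = 725; answer 725
Stage 3: A2 = 725; w = 3; total draws C(10,2) = 45; complement C(7,2) = 21; favorable 45 - 21 = 24; P = 8/15; answer 8/15

8/15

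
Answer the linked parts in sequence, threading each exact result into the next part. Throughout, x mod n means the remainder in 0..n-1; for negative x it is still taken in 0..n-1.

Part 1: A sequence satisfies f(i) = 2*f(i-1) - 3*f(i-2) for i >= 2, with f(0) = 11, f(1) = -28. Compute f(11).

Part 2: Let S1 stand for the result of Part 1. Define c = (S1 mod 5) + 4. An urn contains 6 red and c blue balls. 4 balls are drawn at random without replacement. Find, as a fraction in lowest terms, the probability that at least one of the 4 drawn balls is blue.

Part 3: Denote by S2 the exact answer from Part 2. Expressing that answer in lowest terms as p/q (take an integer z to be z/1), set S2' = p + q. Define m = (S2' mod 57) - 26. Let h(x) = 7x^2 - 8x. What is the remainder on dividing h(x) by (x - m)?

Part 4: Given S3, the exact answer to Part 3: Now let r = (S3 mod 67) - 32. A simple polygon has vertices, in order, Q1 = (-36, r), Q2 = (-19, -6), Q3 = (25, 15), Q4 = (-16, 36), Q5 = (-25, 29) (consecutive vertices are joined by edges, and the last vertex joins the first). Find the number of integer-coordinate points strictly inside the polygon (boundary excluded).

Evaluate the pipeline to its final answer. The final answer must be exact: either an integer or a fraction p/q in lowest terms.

1247

Part 1: f(2) = 2*(-28) - 3*(11) = -89; iterating: f(2)=-89, f(3)=-94, f(4)=79, f(5)=440, f(6)=643, f(7)=-34, f(8)=-1997, f(9)=-3892, f(10)=-1793, f(11)=8090; answer 8090
Part 2: S1 = 8090; c = 4; total draws C(10,4) = 210; complement C(6,4) = 15; favorable 210 - 15 = 195; P = 13/14; answer 13/14
Part 3: S2 = 13/14; threaded value p + q = 27; m = 1; remainder = value at the root: 7*(1)^2 - 8*(1)^1 = (7) + (-8) = -1; answer -1
Part 4: S3 = -1; r = 34; cross terms: (-36*-6 - -19*34)=862, (-19*15 - 25*-6)=-135, (25*36 - -16*15)=1140, (-16*29 - -25*36)=436, (-25*34 - -36*29)=194; twice the area = |2497| = 2497; area = 2497/2; boundary points = 1 + 1 + 1 + 1 + 1 = 5; strictly interior points = area - boundary/2 + 1 = 1247; answer 1247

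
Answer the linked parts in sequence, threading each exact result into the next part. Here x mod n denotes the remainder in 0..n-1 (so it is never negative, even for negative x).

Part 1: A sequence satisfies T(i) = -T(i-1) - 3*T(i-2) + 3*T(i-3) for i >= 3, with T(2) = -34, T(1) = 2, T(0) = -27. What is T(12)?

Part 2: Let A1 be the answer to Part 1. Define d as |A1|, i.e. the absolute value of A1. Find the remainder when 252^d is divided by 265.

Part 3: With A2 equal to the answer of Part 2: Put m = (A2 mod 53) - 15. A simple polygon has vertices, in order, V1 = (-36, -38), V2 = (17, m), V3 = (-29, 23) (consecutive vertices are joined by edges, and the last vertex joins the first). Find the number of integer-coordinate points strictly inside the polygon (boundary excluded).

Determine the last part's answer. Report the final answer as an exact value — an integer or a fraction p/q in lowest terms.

Part 1: T(3) = -1*(-34) - 3*(2) + 3*(-27) = -53; iterating: T(3)=-53, T(4)=161, T(5)=-104, T(6)=-538, T(7)=1333, T(8)=-31, T(9)=-5582, T(10)=9674, T(11)=6979, T(12)=-52747; answer -52747
Part 2: A1 = -52747; d = 52747; squarings mod 265: 252^1=252, 252^2=169, 252^4=206, 252^8=36, 252^16=236, 252^32=46, 252^64=261, 252^128=16, 252^256=256, 252^512=81, 252^1024=201, 252^2048=121, 252^4096=66, 252^8192=116, 252^16384=206, 252^32768=36; 252^52747 = 252^1 * 252^2 * 252^8 * 252^512 * 252^1024 * 252^2048 * 252^16384 * 252^32768 = 113 (mod 265); answer 113
Part 3: A2 = 113; m = -8; cross terms: (-36*-8 - 17*-38)=934, (17*23 - -29*-8)=159, (-29*-38 - -36*23)=1930; twice the area = |3023| = 3023; area = 3023/2; boundary points = 1 + 1 + 1 = 3; strictly interior points = area - boundary/2 + 1 = 1511; answer 1511

1511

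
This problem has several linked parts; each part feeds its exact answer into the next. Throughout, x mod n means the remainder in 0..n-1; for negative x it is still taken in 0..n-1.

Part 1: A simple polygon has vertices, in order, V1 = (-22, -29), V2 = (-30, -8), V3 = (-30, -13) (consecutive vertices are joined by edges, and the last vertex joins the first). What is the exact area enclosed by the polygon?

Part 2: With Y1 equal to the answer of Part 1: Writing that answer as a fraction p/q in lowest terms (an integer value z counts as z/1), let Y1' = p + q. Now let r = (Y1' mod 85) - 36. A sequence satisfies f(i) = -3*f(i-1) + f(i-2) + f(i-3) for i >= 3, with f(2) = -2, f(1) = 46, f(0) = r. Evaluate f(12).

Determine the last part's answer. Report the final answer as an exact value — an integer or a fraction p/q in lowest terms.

Part 1: cross terms: (-22*-8 - -30*-29)=-694, (-30*-13 - -30*-8)=150, (-30*-29 - -22*-13)=584; twice the area = |40| = 40; area = 20; answer 20
Part 2: Y1 = 20; threaded value p + q = 21; r = -15; f(3) = -3*(-2) + 1*(46) + 1*(-15) = 37; iterating: f(3)=37, f(4)=-67, f(5)=236, f(6)=-738, f(7)=2383, f(8)=-7651, f(9)=24598, f(10)=-79062, f(11)=254133, f(12)=-816863; answer -816863

-816863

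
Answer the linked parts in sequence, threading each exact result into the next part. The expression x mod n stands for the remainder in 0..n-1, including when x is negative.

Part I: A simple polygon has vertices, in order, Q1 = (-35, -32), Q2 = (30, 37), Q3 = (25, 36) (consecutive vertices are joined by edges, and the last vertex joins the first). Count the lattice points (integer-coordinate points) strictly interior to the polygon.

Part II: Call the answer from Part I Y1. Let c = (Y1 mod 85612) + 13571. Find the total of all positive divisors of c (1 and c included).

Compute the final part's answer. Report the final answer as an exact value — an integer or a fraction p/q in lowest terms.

13710

Part I: cross terms: (-35*37 - 30*-32)=-335, (30*36 - 25*37)=155, (25*-32 - -35*36)=460; twice the area = |280| = 280; area = 140; boundary points = 1 + 1 + 4 = 6; strictly interior points = area - boundary/2 + 1 = 138; answer 138
Part II: Y1 = 138; c = 13709; 13709 is prime, so its only divisors are 1 and 13709; sigma = 1 + 13709 = 13710; answer 13710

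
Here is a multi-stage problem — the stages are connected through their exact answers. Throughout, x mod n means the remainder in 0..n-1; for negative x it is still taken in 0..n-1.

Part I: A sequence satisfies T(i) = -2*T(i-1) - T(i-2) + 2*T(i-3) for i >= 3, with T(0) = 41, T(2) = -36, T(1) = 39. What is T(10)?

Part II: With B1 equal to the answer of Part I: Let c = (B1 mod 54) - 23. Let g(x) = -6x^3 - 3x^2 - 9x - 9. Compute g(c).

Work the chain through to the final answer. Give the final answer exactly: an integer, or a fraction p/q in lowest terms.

54423

Part I: T(3) = -2*(-36) - 1*(39) + 2*(41) = 115; iterating: T(3)=115, T(4)=-116, T(5)=45, T(6)=256, T(7)=-789, T(8)=1412, T(9)=-1523, T(10)=56; answer 56
Part II: B1 = 56; c = -21; -6*(-21)^3 - 3*(-21)^2 - 9*(-21)^1 - 9 = (55566) + (-1323) + (189) + (-9) = 54423; answer 54423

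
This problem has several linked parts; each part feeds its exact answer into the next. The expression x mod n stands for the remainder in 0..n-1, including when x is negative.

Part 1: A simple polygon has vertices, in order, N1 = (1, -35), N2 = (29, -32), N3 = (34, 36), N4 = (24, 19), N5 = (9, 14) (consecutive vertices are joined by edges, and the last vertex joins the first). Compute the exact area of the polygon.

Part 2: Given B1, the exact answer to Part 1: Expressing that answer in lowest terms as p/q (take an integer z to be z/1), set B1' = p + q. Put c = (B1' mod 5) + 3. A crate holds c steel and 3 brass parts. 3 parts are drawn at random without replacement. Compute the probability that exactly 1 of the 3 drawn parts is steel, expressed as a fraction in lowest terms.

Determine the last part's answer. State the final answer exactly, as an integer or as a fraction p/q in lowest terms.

9/20

Part 1: cross terms: (1*-32 - 29*-35)=983, (29*36 - 34*-32)=2132, (34*19 - 24*36)=-218, (24*14 - 9*19)=165, (9*-35 - 1*14)=-329; twice the area = |2733| = 2733; area = 2733/2; answer 2733/2
Part 2: B1 = 2733/2; threaded value p + q = 2735; c = 3; total draws C(6,3) = 20; favorable C(3,1)*C(3,2) = 9; P = 9/20; answer 9/20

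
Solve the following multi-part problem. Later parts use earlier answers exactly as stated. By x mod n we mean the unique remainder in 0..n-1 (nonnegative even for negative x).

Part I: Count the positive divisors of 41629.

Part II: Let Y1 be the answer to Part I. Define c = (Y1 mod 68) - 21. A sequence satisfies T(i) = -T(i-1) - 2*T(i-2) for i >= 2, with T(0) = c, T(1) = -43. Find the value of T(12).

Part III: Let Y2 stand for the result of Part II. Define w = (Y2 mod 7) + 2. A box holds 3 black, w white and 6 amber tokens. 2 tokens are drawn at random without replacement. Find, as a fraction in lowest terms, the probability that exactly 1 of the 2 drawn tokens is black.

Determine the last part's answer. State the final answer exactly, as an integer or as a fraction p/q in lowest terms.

Part I: 41629 = 7 * 19 * 313; number of divisors = (1+1) * (1+1) * (1+1) = 8; answer 8
Part II: Y1 = 8; c = -13; T(2) = -1*(-43) - 2*(-13) = 69; iterating: T(2)=69, T(3)=17, T(4)=-155, T(5)=121, T(6)=189, T(7)=-431, T(8)=53, T(9)=809, T(10)=-915, T(11)=-703, T(12)=2533; answer 2533
Part III: Y2 = 2533; w = 8; total draws C(17,2) = 136; favorable C(3,1)*C(14,1) = 42; P = 21/68; answer 21/68

21/68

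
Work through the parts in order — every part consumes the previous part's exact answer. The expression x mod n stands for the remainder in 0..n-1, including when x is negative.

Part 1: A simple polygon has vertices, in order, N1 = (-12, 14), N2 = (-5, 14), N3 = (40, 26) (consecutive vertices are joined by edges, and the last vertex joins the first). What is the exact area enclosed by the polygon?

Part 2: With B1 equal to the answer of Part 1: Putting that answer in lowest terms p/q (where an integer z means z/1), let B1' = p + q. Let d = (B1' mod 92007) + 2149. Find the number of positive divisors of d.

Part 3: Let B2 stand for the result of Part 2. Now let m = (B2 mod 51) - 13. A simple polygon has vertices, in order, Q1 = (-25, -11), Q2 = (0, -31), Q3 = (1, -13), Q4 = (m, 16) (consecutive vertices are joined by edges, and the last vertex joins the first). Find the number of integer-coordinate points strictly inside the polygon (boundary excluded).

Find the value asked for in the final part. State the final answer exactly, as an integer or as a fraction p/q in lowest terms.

605

Part 1: cross terms: (-12*14 - -5*14)=-98, (-5*26 - 40*14)=-690, (40*14 - -12*26)=872; twice the area = |84| = 84; area = 42; answer 42
Part 2: B1 = 42; threaded value p + q = 43; d = 2192; 2192 = 2^4 * 137; number of divisors = (4+1) * (1+1) = 10; answer 10
Part 3: B2 = 10; m = -3; cross terms: (-25*-31 - 0*-11)=775, (0*-13 - 1*-31)=31, (1*16 - -3*-13)=-23, (-3*-11 - -25*16)=433; twice the area = |1216| = 1216; area = 608; boundary points = 5 + 1 + 1 + 1 = 8; strictly interior points = area - boundary/2 + 1 = 605; answer 605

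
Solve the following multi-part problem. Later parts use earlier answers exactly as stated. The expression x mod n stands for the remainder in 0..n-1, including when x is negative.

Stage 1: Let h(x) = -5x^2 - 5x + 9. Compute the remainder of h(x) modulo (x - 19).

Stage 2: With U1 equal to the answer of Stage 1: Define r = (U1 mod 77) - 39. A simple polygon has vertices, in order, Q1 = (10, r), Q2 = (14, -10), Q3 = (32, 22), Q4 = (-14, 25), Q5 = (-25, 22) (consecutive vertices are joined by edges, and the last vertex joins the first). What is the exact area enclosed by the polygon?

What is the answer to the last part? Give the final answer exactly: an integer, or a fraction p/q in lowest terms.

964

Stage 1: remainder = value at the root: -5*(19)^2 - 5*(19)^1 + 9 = (-1805) + (-95) + (9) = -1891; answer -1891
Stage 2: U1 = -1891; r = -5; cross terms: (10*-10 - 14*-5)=-30, (14*22 - 32*-10)=628, (32*25 - -14*22)=1108, (-14*22 - -25*25)=317, (-25*-5 - 10*22)=-95; twice the area = |1928| = 1928; area = 964; answer 964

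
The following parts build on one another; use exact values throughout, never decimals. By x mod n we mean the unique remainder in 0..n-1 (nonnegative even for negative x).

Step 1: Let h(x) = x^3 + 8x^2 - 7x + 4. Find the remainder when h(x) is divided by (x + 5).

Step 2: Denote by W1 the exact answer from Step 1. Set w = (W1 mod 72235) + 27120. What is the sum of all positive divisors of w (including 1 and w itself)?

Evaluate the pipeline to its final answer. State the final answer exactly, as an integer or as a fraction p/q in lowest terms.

Step 1: remainder = value at the root: 1*(-5)^3 + 8*(-5)^2 - 7*(-5)^1 + 4 = (-125) + (200) + (35) + (4) = 114; answer 114
Step 2: W1 = 114; w = 27234; 27234 = 2 * 3^2 * 17 * 89; sigma = (1 + 2) * (1 + 3 + 9) * (1 + 17) * (1 + 89) = 3 * 13 * 18 * 90 = 63180; answer 63180

63180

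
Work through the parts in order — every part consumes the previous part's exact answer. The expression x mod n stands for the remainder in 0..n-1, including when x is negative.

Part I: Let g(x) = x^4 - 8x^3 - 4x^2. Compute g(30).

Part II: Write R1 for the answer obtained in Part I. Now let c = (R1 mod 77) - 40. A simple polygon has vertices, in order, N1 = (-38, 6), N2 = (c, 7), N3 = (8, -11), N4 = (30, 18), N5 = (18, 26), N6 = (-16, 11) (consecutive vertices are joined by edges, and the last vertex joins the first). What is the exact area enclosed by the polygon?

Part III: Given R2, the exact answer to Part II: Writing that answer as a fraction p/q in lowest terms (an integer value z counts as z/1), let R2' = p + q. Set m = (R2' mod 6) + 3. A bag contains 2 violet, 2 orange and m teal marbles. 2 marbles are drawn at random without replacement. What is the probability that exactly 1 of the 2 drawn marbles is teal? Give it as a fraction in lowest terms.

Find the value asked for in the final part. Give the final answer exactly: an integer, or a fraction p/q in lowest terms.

16/33

Part I: 1*(30)^4 - 8*(30)^3 - 4*(30)^2 = (810000) + (-216000) + (-3600) = 590400; answer 590400
Part II: R1 = 590400; c = 1; cross terms: (-38*7 - 1*6)=-272, (1*-11 - 8*7)=-67, (8*18 - 30*-11)=474, (30*26 - 18*18)=456, (18*11 - -16*26)=614, (-16*6 - -38*11)=322; twice the area = |1527| = 1527; area = 1527/2; answer 1527/2
Part III: R2 = 1527/2; threaded value p + q = 1529; m = 8; total draws C(12,2) = 66; favorable C(8,1)*C(4,1) = 32; P = 16/33; answer 16/33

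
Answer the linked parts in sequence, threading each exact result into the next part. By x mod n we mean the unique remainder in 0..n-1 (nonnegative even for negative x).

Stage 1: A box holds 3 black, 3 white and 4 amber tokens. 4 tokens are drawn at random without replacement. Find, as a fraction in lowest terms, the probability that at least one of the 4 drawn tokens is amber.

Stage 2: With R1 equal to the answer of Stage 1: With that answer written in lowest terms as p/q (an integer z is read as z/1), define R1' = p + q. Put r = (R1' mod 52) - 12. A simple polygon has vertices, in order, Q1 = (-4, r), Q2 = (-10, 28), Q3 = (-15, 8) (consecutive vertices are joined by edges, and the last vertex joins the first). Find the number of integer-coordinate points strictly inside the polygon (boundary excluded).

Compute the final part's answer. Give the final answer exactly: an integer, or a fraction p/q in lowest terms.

Stage 1: total draws C(10,4) = 210; complement C(6,4) = 15; favorable 210 - 15 = 195; P = 13/14; answer 13/14
Stage 2: R1 = 13/14; threaded value p + q = 27; r = 15; cross terms: (-4*28 - -10*15)=38, (-10*8 - -15*28)=340, (-15*15 - -4*8)=-193; twice the area = |185| = 185; area = 185/2; boundary points = 1 + 5 + 1 = 7; strictly interior points = area - boundary/2 + 1 = 90; answer 90

90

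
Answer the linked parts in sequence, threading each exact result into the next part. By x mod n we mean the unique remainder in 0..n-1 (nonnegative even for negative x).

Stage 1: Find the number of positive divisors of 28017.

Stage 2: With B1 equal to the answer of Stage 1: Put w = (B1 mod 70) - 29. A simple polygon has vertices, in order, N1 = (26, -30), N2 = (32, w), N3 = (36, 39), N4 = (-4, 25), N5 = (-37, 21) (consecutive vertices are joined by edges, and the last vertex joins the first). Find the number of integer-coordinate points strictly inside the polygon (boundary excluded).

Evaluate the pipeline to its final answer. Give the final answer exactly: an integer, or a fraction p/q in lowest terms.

2415

Stage 1: 28017 = 3^2 * 11 * 283; number of divisors = (2+1) * (1+1) * (1+1) = 12; answer 12
Stage 2: B1 = 12; w = -17; cross terms: (26*-17 - 32*-30)=518, (32*39 - 36*-17)=1860, (36*25 - -4*39)=1056, (-4*21 - -37*25)=841, (-37*-30 - 26*21)=564; twice the area = |4839| = 4839; area = 4839/2; boundary points = 1 + 4 + 2 + 1 + 3 = 11; strictly interior points = area - boundary/2 + 1 = 2415; answer 2415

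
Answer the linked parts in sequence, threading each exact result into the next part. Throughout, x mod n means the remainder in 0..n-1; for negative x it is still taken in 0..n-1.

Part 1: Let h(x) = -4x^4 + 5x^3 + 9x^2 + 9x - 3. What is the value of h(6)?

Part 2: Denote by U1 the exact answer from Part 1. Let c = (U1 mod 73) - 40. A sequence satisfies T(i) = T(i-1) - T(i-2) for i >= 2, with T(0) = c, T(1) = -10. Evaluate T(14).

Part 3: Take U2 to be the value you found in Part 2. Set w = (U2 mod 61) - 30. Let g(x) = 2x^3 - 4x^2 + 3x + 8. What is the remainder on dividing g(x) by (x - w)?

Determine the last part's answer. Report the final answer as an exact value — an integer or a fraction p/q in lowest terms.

Part 1: -4*(6)^4 + 5*(6)^3 + 9*(6)^2 + 9*(6)^1 - 3 = (-5184) + (1080) + (324) + (54) + (-3) = -3729; answer -3729
Part 2: U1 = -3729; c = 27; T(2) = 1*(-10) - 1*(27) = -37; iterating: T(2)=-37, T(3)=-27, T(4)=10, T(5)=37, T(6)=27, T(7)=-10, T(8)=-37, T(9)=-27, T(10)=10, T(11)=37, T(12)=27, T(13)=-10, T(14)=-37; answer -37
Part 3: U2 = -37; w = -6; remainder = value at the root: 2*(-6)^3 - 4*(-6)^2 + 3*(-6)^1 + 8 = (-432) + (-144) + (-18) + (8) = -586; answer -586

-586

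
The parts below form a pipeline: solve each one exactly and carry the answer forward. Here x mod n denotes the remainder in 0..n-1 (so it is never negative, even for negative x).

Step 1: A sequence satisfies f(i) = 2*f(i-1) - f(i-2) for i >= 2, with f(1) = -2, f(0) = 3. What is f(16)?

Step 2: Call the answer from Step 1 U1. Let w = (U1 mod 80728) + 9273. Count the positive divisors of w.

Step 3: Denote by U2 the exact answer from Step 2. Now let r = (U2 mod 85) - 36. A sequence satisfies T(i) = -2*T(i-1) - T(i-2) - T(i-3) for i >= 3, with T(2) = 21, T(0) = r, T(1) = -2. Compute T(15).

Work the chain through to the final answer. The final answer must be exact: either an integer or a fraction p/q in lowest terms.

-4890

Step 1: f(2) = 2*(-2) - 1*(3) = -7; iterating: f(2)=-7, f(3)=-12, f(4)=-17, f(5)=-22, f(6)=-27, f(7)=-32, f(8)=-37, f(9)=-42, f(10)=-47, f(11)=-52, f(12)=-57, f(13)=-62, f(14)=-67, f(15)=-72, f(16)=-77; answer -77
Step 2: U1 = -77; w = 89924; 89924 = 2^2 * 22481; number of divisors = (2+1) * (1+1) = 6; answer 6
Step 3: U2 = 6; r = -30; T(3) = -2*(21) - 1*(-2) - 1*(-30) = -10; iterating: T(3)=-10, T(4)=1, T(5)=-13, T(6)=35, T(7)=-58, T(8)=94, T(9)=-165, T(10)=294, T(11)=-517, T(12)=905, T(13)=-1587, T(14)=2786, T(15)=-4890; answer -4890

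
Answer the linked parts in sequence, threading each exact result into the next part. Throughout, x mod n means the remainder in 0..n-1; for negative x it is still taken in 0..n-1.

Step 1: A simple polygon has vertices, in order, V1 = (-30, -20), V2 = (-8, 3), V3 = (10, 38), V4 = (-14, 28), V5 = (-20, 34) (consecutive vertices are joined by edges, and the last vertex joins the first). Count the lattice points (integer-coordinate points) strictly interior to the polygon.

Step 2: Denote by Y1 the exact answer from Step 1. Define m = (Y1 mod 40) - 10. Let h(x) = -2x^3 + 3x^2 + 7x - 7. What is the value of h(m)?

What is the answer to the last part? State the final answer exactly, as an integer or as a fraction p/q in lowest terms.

-2229

Step 1: cross terms: (-30*3 - -8*-20)=-250, (-8*38 - 10*3)=-334, (10*28 - -14*38)=812, (-14*34 - -20*28)=84, (-20*-20 - -30*34)=1420; twice the area = |1732| = 1732; area = 866; boundary points = 1 + 1 + 2 + 6 + 2 = 12; strictly interior points = area - boundary/2 + 1 = 861; answer 861
Step 2: Y1 = 861; m = 11; -2*(11)^3 + 3*(11)^2 + 7*(11)^1 - 7 = (-2662) + (363) + (77) + (-7) = -2229; answer -2229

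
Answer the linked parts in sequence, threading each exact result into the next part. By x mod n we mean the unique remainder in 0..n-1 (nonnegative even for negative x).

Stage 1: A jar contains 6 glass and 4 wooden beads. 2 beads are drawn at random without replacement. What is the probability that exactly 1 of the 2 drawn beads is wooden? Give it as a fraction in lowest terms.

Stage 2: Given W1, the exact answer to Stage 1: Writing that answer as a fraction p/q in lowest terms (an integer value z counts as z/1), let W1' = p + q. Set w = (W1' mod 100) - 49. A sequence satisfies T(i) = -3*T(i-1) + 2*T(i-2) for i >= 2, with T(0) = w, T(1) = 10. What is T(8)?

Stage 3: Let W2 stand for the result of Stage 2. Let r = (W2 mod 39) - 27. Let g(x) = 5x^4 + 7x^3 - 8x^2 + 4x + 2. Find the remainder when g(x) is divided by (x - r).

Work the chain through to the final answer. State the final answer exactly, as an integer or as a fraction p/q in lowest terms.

171250

Stage 1: total draws C(10,2) = 45; favorable C(4,1)*C(6,1) = 24; P = 8/15; answer 8/15
Stage 2: W1 = 8/15; threaded value p + q = 23; w = -26; T(2) = -3*(10) + 2*(-26) = -82; iterating: T(2)=-82, T(3)=266, T(4)=-962, T(5)=3418, T(6)=-12178, T(7)=43370, T(8)=-154466; answer -154466
Stage 3: W2 = -154466; r = -14; remainder = value at the root: 5*(-14)^4 + 7*(-14)^3 - 8*(-14)^2 + 4*(-14)^1 + 2 = (192080) + (-19208) + (-1568) + (-56) + (2) = 171250; answer 171250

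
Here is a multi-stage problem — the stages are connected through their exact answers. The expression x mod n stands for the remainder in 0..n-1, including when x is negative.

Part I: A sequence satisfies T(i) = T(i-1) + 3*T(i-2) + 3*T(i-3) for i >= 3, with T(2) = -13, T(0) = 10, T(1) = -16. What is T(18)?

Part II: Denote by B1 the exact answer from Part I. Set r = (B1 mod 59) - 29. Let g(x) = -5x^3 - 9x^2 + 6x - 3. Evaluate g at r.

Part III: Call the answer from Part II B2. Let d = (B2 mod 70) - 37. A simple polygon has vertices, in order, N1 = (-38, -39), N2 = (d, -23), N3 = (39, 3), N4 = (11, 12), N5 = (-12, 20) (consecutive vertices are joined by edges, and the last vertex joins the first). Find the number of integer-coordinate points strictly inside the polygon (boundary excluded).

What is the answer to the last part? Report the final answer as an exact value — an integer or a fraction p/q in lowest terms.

1936

Part I: T(3) = 1*(-13) + 3*(-16) + 3*(10) = -31; iterating: T(3)=-31, T(4)=-118, T(5)=-250, T(6)=-697, T(7)=-1801, T(8)=-4642, T(9)=-12136, T(10)=-31465, T(11)=-81799, T(12)=-212602, T(13)=-552394, T(14)=-1435597, T(15)=-3730585, T(16)=-9694558, T(17)=-25193104, T(18)=-65468533; answer -65468533
Part II: B1 = -65468533; r = 21; -5*(21)^3 - 9*(21)^2 + 6*(21)^1 - 3 = (-46305) + (-3969) + (126) + (-3) = -50151; answer -50151
Part III: B2 = -50151; d = 2; cross terms: (-38*-23 - 2*-39)=952, (2*3 - 39*-23)=903, (39*12 - 11*3)=435, (11*20 - -12*12)=364, (-12*-39 - -38*20)=1228; twice the area = |3882| = 3882; area = 1941; boundary points = 8 + 1 + 1 + 1 + 1 = 12; strictly interior points = area - boundary/2 + 1 = 1936; answer 1936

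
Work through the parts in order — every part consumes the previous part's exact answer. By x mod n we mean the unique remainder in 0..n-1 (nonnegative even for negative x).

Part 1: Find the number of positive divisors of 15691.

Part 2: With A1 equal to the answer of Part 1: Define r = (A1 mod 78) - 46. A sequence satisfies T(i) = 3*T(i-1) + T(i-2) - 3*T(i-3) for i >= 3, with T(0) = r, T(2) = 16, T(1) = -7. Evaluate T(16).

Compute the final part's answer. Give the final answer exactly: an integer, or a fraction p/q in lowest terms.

Part 1: 15691 = 13 * 17 * 71; number of divisors = (1+1) * (1+1) * (1+1) = 8; answer 8
Part 2: A1 = 8; r = -38; T(3) = 3*(16) + 1*(-7) - 3*(-38) = 155; iterating: T(3)=155, T(4)=502, T(5)=1613, T(6)=4876, T(7)=14735, T(8)=44242, T(9)=132833, T(10)=398536, T(11)=1195715, T(12)=3587182, T(13)=10761653, T(14)=32284996, T(15)=96855095, T(16)=290565322; answer 290565322

290565322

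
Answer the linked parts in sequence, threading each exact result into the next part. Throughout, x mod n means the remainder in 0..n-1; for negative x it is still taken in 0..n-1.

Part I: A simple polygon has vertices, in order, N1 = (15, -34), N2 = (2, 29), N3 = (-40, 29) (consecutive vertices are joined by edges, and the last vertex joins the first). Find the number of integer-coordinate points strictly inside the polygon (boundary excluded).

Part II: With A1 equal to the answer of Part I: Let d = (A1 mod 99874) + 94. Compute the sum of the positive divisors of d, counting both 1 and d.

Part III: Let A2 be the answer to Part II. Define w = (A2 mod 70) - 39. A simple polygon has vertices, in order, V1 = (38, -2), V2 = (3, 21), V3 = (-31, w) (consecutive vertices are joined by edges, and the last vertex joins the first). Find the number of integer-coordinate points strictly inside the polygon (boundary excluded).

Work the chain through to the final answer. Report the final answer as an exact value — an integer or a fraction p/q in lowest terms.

1440

Part I: cross terms: (15*29 - 2*-34)=503, (2*29 - -40*29)=1218, (-40*-34 - 15*29)=925; twice the area = |2646| = 2646; area = 1323; boundary points = 1 + 42 + 1 = 44; strictly interior points = area - boundary/2 + 1 = 1302; answer 1302
Part II: A1 = 1302; d = 1396; 1396 = 2^2 * 349; sigma = (1 + 2 + 4) * (1 + 349) = 7 * 350 = 2450; answer 2450
Part III: A2 = 2450; w = -39; cross terms: (38*21 - 3*-2)=804, (3*-39 - -31*21)=534, (-31*-2 - 38*-39)=1544; twice the area = |2882| = 2882; area = 1441; boundary points = 1 + 2 + 1 = 4; strictly interior points = area - boundary/2 + 1 = 1440; answer 1440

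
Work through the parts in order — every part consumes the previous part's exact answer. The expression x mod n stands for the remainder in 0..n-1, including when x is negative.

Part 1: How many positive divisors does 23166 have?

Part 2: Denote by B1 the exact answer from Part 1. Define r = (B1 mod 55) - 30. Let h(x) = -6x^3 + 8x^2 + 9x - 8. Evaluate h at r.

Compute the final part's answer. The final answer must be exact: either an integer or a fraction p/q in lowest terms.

-5118

Part 1: 23166 = 2 * 3^4 * 11 * 13; number of divisors = (1+1) * (4+1) * (1+1) * (1+1) = 40; answer 40
Part 2: B1 = 40; r = 10; -6*(10)^3 + 8*(10)^2 + 9*(10)^1 - 8 = (-6000) + (800) + (90) + (-8) = -5118; answer -5118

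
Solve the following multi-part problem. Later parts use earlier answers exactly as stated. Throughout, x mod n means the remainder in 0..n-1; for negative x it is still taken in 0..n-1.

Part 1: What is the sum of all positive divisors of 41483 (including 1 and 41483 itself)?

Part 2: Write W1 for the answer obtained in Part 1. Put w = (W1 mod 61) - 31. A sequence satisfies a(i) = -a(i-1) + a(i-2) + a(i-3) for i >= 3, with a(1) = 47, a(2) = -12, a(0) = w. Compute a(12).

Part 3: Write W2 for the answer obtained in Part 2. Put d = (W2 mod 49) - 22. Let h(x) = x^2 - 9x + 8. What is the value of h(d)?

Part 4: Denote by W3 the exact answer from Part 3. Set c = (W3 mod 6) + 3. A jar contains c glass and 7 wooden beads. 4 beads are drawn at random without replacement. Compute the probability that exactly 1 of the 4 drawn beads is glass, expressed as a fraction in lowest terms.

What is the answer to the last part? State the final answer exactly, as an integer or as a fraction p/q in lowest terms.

35/99

Part 1: 41483 = 13 * 3191; sigma = (1 + 13) * (1 + 3191) = 14 * 3192 = 44688; answer 44688
Part 2: W1 = 44688; w = 5; a(3) = -1*(-12) + 1*(47) + 1*(5) = 64; iterating: a(3)=64, a(4)=-29, a(5)=81, a(6)=-46, a(7)=98, a(8)=-63, a(9)=115, a(10)=-80, a(11)=132, a(12)=-97; answer -97
Part 3: W2 = -97; d = -21; 1*(-21)^2 - 9*(-21)^1 + 8 = (441) + (189) + (8) = 638; answer 638
Part 4: W3 = 638; c = 5; total draws C(12,4) = 495; favorable C(5,1)*C(7,3) = 175; P = 35/99; answer 35/99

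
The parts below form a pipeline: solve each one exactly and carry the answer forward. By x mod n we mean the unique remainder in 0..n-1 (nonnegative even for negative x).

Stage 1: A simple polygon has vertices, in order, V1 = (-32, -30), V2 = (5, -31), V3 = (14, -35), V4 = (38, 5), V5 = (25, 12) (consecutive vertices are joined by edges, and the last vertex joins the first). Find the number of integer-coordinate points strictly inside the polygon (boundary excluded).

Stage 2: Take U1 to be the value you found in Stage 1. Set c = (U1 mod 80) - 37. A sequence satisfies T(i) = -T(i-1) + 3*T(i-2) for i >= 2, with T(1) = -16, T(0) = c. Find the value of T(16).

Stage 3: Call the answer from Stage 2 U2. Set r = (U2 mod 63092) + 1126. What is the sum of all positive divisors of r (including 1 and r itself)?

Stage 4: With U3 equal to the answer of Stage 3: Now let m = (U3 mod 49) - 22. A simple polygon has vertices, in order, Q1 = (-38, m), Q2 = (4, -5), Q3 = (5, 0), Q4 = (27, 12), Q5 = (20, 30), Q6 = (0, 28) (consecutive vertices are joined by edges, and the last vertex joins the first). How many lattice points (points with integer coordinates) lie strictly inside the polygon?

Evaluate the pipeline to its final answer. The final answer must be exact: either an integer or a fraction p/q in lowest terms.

Stage 1: cross terms: (-32*-31 - 5*-30)=1142, (5*-35 - 14*-31)=259, (14*5 - 38*-35)=1400, (38*12 - 25*5)=331, (25*-30 - -32*12)=-366; twice the area = |2766| = 2766; area = 1383; boundary points = 1 + 1 + 8 + 1 + 3 = 14; strictly interior points = area - boundary/2 + 1 = 1377; answer 1377
Stage 2: U1 = 1377; c = -20; T(2) = -1*(-16) + 3*(-20) = -44; iterating: T(2)=-44, T(3)=-4, T(4)=-128, T(5)=116, T(6)=-500, T(7)=848, T(8)=-2348, T(9)=4892, T(10)=-11936, T(11)=26612, T(12)=-62420, T(13)=142256, T(14)=-329516, T(15)=756284, T(16)=-1744832; answer -1744832
Stage 3: U2 = -1744832; r = 22870; 22870 = 2 * 5 * 2287; sigma = (1 + 2) * (1 + 5) * (1 + 2287) = 3 * 6 * 2288 = 41184; answer 41184
Stage 4: U3 = 41184; m = 2; cross terms: (-38*-5 - 4*2)=182, (4*0 - 5*-5)=25, (5*12 - 27*0)=60, (27*30 - 20*12)=570, (20*28 - 0*30)=560, (0*2 - -38*28)=1064; twice the area = |2461| = 2461; area = 2461/2; boundary points = 7 + 1 + 2 + 1 + 2 + 2 = 15; strictly interior points = area - boundary/2 + 1 = 1224; answer 1224

1224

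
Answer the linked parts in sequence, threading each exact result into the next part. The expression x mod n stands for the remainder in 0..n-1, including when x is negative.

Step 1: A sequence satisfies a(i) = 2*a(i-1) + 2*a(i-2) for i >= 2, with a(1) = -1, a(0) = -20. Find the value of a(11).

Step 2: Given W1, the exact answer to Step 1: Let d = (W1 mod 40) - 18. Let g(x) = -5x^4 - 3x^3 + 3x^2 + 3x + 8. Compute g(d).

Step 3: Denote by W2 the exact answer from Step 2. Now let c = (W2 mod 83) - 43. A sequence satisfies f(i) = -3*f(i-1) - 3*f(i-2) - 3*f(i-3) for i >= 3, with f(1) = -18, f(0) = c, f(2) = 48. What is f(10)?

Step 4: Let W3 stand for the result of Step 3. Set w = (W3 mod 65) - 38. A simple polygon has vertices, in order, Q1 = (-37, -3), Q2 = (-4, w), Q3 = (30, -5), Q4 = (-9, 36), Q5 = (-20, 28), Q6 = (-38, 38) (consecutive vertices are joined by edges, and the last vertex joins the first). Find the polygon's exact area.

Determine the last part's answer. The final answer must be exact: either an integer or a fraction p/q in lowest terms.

3871/2

Step 1: a(2) = 2*(-1) + 2*(-20) = -42; iterating: a(2)=-42, a(3)=-86, a(4)=-256, a(5)=-684, a(6)=-1880, a(7)=-5128, a(8)=-14016, a(9)=-38288, a(10)=-104608, a(11)=-285792; answer -285792
Step 2: W1 = -285792; d = -10; -5*(-10)^4 - 3*(-10)^3 + 3*(-10)^2 + 3*(-10)^1 + 8 = (-50000) + (3000) + (300) + (-30) + (8) = -46722; answer -46722
Step 3: W2 = -46722; c = -36; f(3) = -3*(48) - 3*(-18) - 3*(-36) = 18; iterating: f(3)=18, f(4)=-144, f(5)=234, f(6)=-324, f(7)=702, f(8)=-1836, f(9)=4374, f(10)=-9720; answer -9720
Step 4: W3 = -9720; w = -8; cross terms: (-37*-8 - -4*-3)=284, (-4*-5 - 30*-8)=260, (30*36 - -9*-5)=1035, (-9*28 - -20*36)=468, (-20*38 - -38*28)=304, (-38*-3 - -37*38)=1520; twice the area = |3871| = 3871; area = 3871/2; answer 3871/2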